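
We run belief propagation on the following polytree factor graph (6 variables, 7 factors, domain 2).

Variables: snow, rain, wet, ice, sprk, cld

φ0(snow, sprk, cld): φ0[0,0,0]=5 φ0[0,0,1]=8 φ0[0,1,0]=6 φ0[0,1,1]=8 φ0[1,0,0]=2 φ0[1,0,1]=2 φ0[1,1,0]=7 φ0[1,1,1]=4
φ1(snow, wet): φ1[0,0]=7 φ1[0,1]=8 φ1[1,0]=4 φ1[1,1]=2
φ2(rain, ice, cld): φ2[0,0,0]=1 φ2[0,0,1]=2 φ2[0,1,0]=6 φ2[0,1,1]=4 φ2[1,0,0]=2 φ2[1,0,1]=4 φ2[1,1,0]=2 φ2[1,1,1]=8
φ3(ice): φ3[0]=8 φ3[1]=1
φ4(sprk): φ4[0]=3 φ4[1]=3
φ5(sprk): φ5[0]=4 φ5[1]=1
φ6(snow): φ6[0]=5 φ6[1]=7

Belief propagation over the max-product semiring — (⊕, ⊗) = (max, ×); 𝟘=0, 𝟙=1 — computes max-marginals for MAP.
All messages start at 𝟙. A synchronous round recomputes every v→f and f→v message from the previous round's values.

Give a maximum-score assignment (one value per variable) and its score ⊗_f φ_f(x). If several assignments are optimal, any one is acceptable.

assignment: (snow=0, rain=1, wet=1, ice=0, sprk=0, cld=1); score = 122880

init: all messages = 𝟙 over 2 values
r1 m[φ0→snow] = [8, 7]
r1 m[φ0→sprk] = [8, 8]
r1 m[φ0→cld] = [7, 8]
r1 m[φ1→snow] = [8, 4]
r1 m[φ1→wet] = [7, 8]
r1 m[φ2→rain] = [6, 8]
r1 m[φ2→ice] = [4, 8]
r1 m[φ2→cld] = [6, 8]
r1 m[φ3→ice] = [8, 1]
r1 m[φ4→sprk] = [3, 3]
r1 m[φ5→sprk] = [4, 1]
r1 m[φ6→snow] = [5, 7]
r1 m[snow→φ0] = [1, 1]
r1 m[snow→φ1] = [1, 1]
r1 m[snow→φ6] = [1, 1]
r1 m[rain→φ2] = [1, 1]
r1 m[wet→φ1] = [1, 1]
r1 m[ice→φ2] = [1, 1]
r1 m[ice→φ3] = [1, 1]
r1 m[sprk→φ0] = [1, 1]
r1 m[sprk→φ4] = [1, 1]
r1 m[sprk→φ5] = [1, 1]
r1 m[cld→φ0] = [1, 1]
r1 m[cld→φ2] = [1, 1]
r2 m[φ0→snow] = [8, 7]
r2 m[φ0→sprk] = [8, 8]
r2 m[φ0→cld] = [7, 8]
r2 m[φ1→snow] = [8, 4]
r2 m[φ1→wet] = [7, 8]
r2 m[φ2→rain] = [6, 8]
r2 m[φ2→ice] = [4, 8]
r2 m[φ2→cld] = [6, 8]
r2 m[φ3→ice] = [8, 1]
r2 m[φ4→sprk] = [3, 3]
r2 m[φ5→sprk] = [4, 1]
r2 m[φ6→snow] = [5, 7]
r2 m[snow→φ0] = [40, 28]
r2 m[snow→φ1] = [40, 49]
r2 m[snow→φ6] = [64, 28]
r2 m[rain→φ2] = [1, 1]
r2 m[wet→φ1] = [1, 1]
r2 m[ice→φ2] = [8, 1]
r2 m[ice→φ3] = [4, 8]
r2 m[sprk→φ0] = [12, 3]
r2 m[sprk→φ4] = [32, 8]
r2 m[sprk→φ5] = [24, 24]
r2 m[cld→φ0] = [6, 8]
r2 m[cld→φ2] = [7, 8]
r3 m[φ0→snow] = [768, 192]
r3 m[φ0→sprk] = [2560, 2560]
r3 m[φ0→cld] = [2400, 3840]
r3 m[φ1→snow] = [8, 4]
r3 m[φ1→wet] = [280, 320]
r3 m[φ2→rain] = [128, 256]
r3 m[φ2→ice] = [32, 64]
r3 m[φ2→cld] = [16, 32]
r3 m[φ3→ice] = [8, 1]
r3 m[φ4→sprk] = [3, 3]
r3 m[φ5→sprk] = [4, 1]
r3 m[φ6→snow] = [5, 7]
r3 m[snow→φ0] = [40, 28]
r3 m[snow→φ1] = [40, 49]
r3 m[snow→φ6] = [64, 28]
r3 m[rain→φ2] = [1, 1]
r3 m[wet→φ1] = [1, 1]
r3 m[ice→φ2] = [8, 1]
r3 m[ice→φ3] = [4, 8]
r3 m[sprk→φ0] = [12, 3]
r3 m[sprk→φ4] = [32, 8]
r3 m[sprk→φ5] = [24, 24]
r3 m[cld→φ0] = [6, 8]
r3 m[cld→φ2] = [7, 8]
r4 m[φ0→snow] = [768, 192]
r4 m[φ0→sprk] = [2560, 2560]
r4 m[φ0→cld] = [2400, 3840]
r4 m[φ1→snow] = [8, 4]
r4 m[φ1→wet] = [280, 320]
r4 m[φ2→rain] = [128, 256]
r4 m[φ2→ice] = [32, 64]
r4 m[φ2→cld] = [16, 32]
r4 m[φ3→ice] = [8, 1]
r4 m[φ4→sprk] = [3, 3]
r4 m[φ5→sprk] = [4, 1]
r4 m[φ6→snow] = [5, 7]
r4 m[snow→φ0] = [40, 28]
r4 m[snow→φ1] = [3840, 1344]
r4 m[snow→φ6] = [6144, 768]
r4 m[rain→φ2] = [1, 1]
r4 m[wet→φ1] = [1, 1]
r4 m[ice→φ2] = [8, 1]
r4 m[ice→φ3] = [32, 64]
r4 m[sprk→φ0] = [12, 3]
r4 m[sprk→φ4] = [10240, 2560]
r4 m[sprk→φ5] = [7680, 7680]
r4 m[cld→φ0] = [16, 32]
r4 m[cld→φ2] = [2400, 3840]
r5 m[φ0→snow] = [3072, 768]
r5 m[φ0→sprk] = [10240, 10240]
r5 m[φ0→cld] = [2400, 3840]
r5 m[φ1→snow] = [8, 4]
r5 m[φ1→wet] = [26880, 30720]
r5 m[φ2→rain] = [61440, 122880]
r5 m[φ2→ice] = [15360, 30720]
r5 m[φ2→cld] = [16, 32]
r5 m[φ3→ice] = [8, 1]
r5 m[φ4→sprk] = [3, 3]
r5 m[φ5→sprk] = [4, 1]
r5 m[φ6→snow] = [5, 7]
r5 m[snow→φ0] = [40, 28]
r5 m[snow→φ1] = [3840, 1344]
r5 m[snow→φ6] = [6144, 768]
r5 m[rain→φ2] = [1, 1]
r5 m[wet→φ1] = [1, 1]
r5 m[ice→φ2] = [8, 1]
r5 m[ice→φ3] = [32, 64]
r5 m[sprk→φ0] = [12, 3]
r5 m[sprk→φ4] = [10240, 2560]
r5 m[sprk→φ5] = [7680, 7680]
r5 m[cld→φ0] = [16, 32]
r5 m[cld→φ2] = [2400, 3840]
r6 m[φ0→snow] = [3072, 768]
r6 m[φ0→sprk] = [10240, 10240]
r6 m[φ0→cld] = [2400, 3840]
r6 m[φ1→snow] = [8, 4]
r6 m[φ1→wet] = [26880, 30720]
r6 m[φ2→rain] = [61440, 122880]
r6 m[φ2→ice] = [15360, 30720]
r6 m[φ2→cld] = [16, 32]
r6 m[φ3→ice] = [8, 1]
r6 m[φ4→sprk] = [3, 3]
r6 m[φ5→sprk] = [4, 1]
r6 m[φ6→snow] = [5, 7]
r6 m[snow→φ0] = [40, 28]
r6 m[snow→φ1] = [15360, 5376]
r6 m[snow→φ6] = [24576, 3072]
r6 m[rain→φ2] = [1, 1]
r6 m[wet→φ1] = [1, 1]
r6 m[ice→φ2] = [8, 1]
r6 m[ice→φ3] = [15360, 30720]
r6 m[sprk→φ0] = [12, 3]
r6 m[sprk→φ4] = [40960, 10240]
r6 m[sprk→φ5] = [30720, 30720]
r6 m[cld→φ0] = [16, 32]
r6 m[cld→φ2] = [2400, 3840]
r7 m[φ0→snow] = [3072, 768]
r7 m[φ0→sprk] = [10240, 10240]
r7 m[φ0→cld] = [2400, 3840]
r7 m[φ1→snow] = [8, 4]
r7 m[φ1→wet] = [107520, 122880]
r7 m[φ2→rain] = [61440, 122880]
r7 m[φ2→ice] = [15360, 30720]
r7 m[φ2→cld] = [16, 32]
r7 m[φ3→ice] = [8, 1]
r7 m[φ4→sprk] = [3, 3]
r7 m[φ5→sprk] = [4, 1]
r7 m[φ6→snow] = [5, 7]
r7 m[snow→φ0] = [40, 28]
r7 m[snow→φ1] = [15360, 5376]
r7 m[snow→φ6] = [24576, 3072]
r7 m[rain→φ2] = [1, 1]
r7 m[wet→φ1] = [1, 1]
r7 m[ice→φ2] = [8, 1]
r7 m[ice→φ3] = [15360, 30720]
r7 m[sprk→φ0] = [12, 3]
r7 m[sprk→φ4] = [40960, 10240]
r7 m[sprk→φ5] = [30720, 30720]
r7 m[cld→φ0] = [16, 32]
r7 m[cld→φ2] = [2400, 3840]
r8 m[φ0→snow] = [3072, 768]
r8 m[φ0→sprk] = [10240, 10240]
r8 m[φ0→cld] = [2400, 3840]
r8 m[φ1→snow] = [8, 4]
r8 m[φ1→wet] = [107520, 122880]
r8 m[φ2→rain] = [61440, 122880]
r8 m[φ2→ice] = [15360, 30720]
r8 m[φ2→cld] = [16, 32]
r8 m[φ3→ice] = [8, 1]
r8 m[φ4→sprk] = [3, 3]
r8 m[φ5→sprk] = [4, 1]
r8 m[φ6→snow] = [5, 7]
r8 m[snow→φ0] = [40, 28]
r8 m[snow→φ1] = [15360, 5376]
r8 m[snow→φ6] = [24576, 3072]
r8 m[rain→φ2] = [1, 1]
r8 m[wet→φ1] = [1, 1]
r8 m[ice→φ2] = [8, 1]
r8 m[ice→φ3] = [15360, 30720]
r8 m[sprk→φ0] = [12, 3]
r8 m[sprk→φ4] = [40960, 10240]
r8 m[sprk→φ5] = [30720, 30720]
r8 m[cld→φ0] = [16, 32]
r8 m[cld→φ2] = [2400, 3840]
fixed point reached at round 8
traceback from snow: (snow=0, rain=1, wet=1, ice=0, sprk=0, cld=1), score=122880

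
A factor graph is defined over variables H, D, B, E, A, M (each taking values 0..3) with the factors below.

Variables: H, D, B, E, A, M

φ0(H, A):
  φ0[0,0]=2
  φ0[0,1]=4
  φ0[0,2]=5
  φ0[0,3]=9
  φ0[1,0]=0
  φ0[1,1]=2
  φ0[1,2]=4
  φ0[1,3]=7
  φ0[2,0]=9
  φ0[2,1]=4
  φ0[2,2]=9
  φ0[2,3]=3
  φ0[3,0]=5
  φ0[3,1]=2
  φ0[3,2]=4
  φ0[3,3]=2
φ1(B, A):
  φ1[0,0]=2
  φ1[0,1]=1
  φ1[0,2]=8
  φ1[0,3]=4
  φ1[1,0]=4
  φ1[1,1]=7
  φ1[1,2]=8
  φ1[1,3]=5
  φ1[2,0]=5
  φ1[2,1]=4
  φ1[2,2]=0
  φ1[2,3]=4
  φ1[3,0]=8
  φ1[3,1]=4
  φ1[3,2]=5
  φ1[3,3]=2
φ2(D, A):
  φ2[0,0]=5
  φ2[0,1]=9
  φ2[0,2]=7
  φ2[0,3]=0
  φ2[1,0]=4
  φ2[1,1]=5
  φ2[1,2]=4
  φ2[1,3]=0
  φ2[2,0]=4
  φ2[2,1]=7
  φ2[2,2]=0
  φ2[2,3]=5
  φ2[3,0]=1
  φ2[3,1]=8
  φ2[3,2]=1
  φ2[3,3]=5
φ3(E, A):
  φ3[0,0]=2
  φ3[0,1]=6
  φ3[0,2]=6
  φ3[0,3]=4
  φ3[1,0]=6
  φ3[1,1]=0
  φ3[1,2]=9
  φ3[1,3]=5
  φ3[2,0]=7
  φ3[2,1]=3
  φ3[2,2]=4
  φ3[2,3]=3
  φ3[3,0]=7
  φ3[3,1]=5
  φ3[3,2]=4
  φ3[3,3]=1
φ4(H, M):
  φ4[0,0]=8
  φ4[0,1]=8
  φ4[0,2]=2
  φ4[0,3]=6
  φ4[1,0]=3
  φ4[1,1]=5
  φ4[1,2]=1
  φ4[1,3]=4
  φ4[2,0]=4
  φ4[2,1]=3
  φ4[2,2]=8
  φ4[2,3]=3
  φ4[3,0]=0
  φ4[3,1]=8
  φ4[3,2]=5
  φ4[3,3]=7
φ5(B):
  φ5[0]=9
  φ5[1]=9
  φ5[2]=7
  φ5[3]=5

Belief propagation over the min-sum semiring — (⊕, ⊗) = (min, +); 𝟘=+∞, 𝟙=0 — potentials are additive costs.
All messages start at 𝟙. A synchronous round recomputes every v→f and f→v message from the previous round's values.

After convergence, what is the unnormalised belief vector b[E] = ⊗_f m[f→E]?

b[E] = [13, 14, 12, 10]

init: all messages = 𝟙 over 4 values
r1 m[φ0→H] = [2, 0, 3, 2]
r1 m[φ0→A] = [0, 2, 4, 2]
r1 m[φ1→B] = [1, 4, 0, 2]
r1 m[φ1→A] = [2, 1, 0, 2]
r1 m[φ2→D] = [0, 0, 0, 1]
r1 m[φ2→A] = [1, 5, 0, 0]
r1 m[φ3→E] = [2, 0, 3, 1]
r1 m[φ3→A] = [2, 0, 4, 1]
r1 m[φ4→H] = [2, 1, 3, 0]
r1 m[φ4→M] = [0, 3, 1, 3]
r1 m[φ5→B] = [9, 9, 7, 5]
r1 m[H→φ0] = [0, 0, 0, 0]
r1 m[H→φ4] = [0, 0, 0, 0]
r1 m[D→φ2] = [0, 0, 0, 0]
r1 m[B→φ1] = [0, 0, 0, 0]
r1 m[B→φ5] = [0, 0, 0, 0]
r1 m[E→φ3] = [0, 0, 0, 0]
r1 m[A→φ0] = [0, 0, 0, 0]
r1 m[A→φ1] = [0, 0, 0, 0]
r1 m[A→φ2] = [0, 0, 0, 0]
r1 m[A→φ3] = [0, 0, 0, 0]
r1 m[M→φ4] = [0, 0, 0, 0]
r2 m[φ0→H] = [2, 0, 3, 2]
r2 m[φ0→A] = [0, 2, 4, 2]
r2 m[φ1→B] = [1, 4, 0, 2]
r2 m[φ1→A] = [2, 1, 0, 2]
r2 m[φ2→D] = [0, 0, 0, 1]
r2 m[φ2→A] = [1, 5, 0, 0]
r2 m[φ3→E] = [2, 0, 3, 1]
r2 m[φ3→A] = [2, 0, 4, 1]
r2 m[φ4→H] = [2, 1, 3, 0]
r2 m[φ4→M] = [0, 3, 1, 3]
r2 m[φ5→B] = [9, 9, 7, 5]
r2 m[H→φ0] = [2, 1, 3, 0]
r2 m[H→φ4] = [2, 0, 3, 2]
r2 m[D→φ2] = [0, 0, 0, 0]
r2 m[B→φ1] = [9, 9, 7, 5]
r2 m[B→φ5] = [1, 4, 0, 2]
r2 m[E→φ3] = [0, 0, 0, 0]
r2 m[A→φ0] = [5, 6, 4, 3]
r2 m[A→φ1] = [3, 7, 8, 3]
r2 m[A→φ2] = [4, 3, 8, 5]
r2 m[A→φ3] = [3, 8, 4, 4]
r2 m[M→φ4] = [0, 0, 0, 0]
r3 m[φ0→H] = [7, 5, 6, 5]
r3 m[φ0→A] = [1, 2, 4, 2]
r3 m[φ1→B] = [5, 7, 7, 5]
r3 m[φ1→A] = [11, 9, 7, 7]
r3 m[φ2→D] = [5, 5, 8, 5]
r3 m[φ2→A] = [1, 5, 0, 0]
r3 m[φ3→E] = [5, 8, 7, 5]
r3 m[φ3→A] = [2, 0, 4, 1]
r3 m[φ4→H] = [2, 1, 3, 0]
r3 m[φ4→M] = [2, 5, 1, 4]
r3 m[φ5→B] = [9, 9, 7, 5]
r3 m[H→φ0] = [2, 1, 3, 0]
r3 m[H→φ4] = [2, 0, 3, 2]
r3 m[D→φ2] = [0, 0, 0, 0]
r3 m[B→φ1] = [9, 9, 7, 5]
r3 m[B→φ5] = [1, 4, 0, 2]
r3 m[E→φ3] = [0, 0, 0, 0]
r3 m[A→φ0] = [5, 6, 4, 3]
r3 m[A→φ1] = [3, 7, 8, 3]
r3 m[A→φ2] = [4, 3, 8, 5]
r3 m[A→φ3] = [3, 8, 4, 4]
r3 m[M→φ4] = [0, 0, 0, 0]
r4 m[φ0→H] = [7, 5, 6, 5]
r4 m[φ0→A] = [1, 2, 4, 2]
r4 m[φ1→B] = [5, 7, 7, 5]
r4 m[φ1→A] = [11, 9, 7, 7]
r4 m[φ2→D] = [5, 5, 8, 5]
r4 m[φ2→A] = [1, 5, 0, 0]
r4 m[φ3→E] = [5, 8, 7, 5]
r4 m[φ3→A] = [2, 0, 4, 1]
r4 m[φ4→H] = [2, 1, 3, 0]
r4 m[φ4→M] = [2, 5, 1, 4]
r4 m[φ5→B] = [9, 9, 7, 5]
r4 m[H→φ0] = [2, 1, 3, 0]
r4 m[H→φ4] = [7, 5, 6, 5]
r4 m[D→φ2] = [0, 0, 0, 0]
r4 m[B→φ1] = [9, 9, 7, 5]
r4 m[B→φ5] = [5, 7, 7, 5]
r4 m[E→φ3] = [0, 0, 0, 0]
r4 m[A→φ0] = [14, 14, 11, 8]
r4 m[A→φ1] = [4, 7, 8, 3]
r4 m[A→φ2] = [14, 11, 15, 10]
r4 m[A→φ3] = [13, 16, 11, 9]
r4 m[M→φ4] = [0, 0, 0, 0]
r5 m[φ0→H] = [16, 14, 11, 10]
r5 m[φ0→A] = [1, 2, 4, 2]
r5 m[φ1→B] = [6, 8, 7, 5]
r5 m[φ1→A] = [11, 9, 7, 7]
r5 m[φ2→D] = [10, 10, 15, 15]
r5 m[φ2→A] = [1, 5, 0, 0]
r5 m[φ3→E] = [13, 14, 12, 10]
r5 m[φ3→A] = [2, 0, 4, 1]
r5 m[φ4→H] = [2, 1, 3, 0]
r5 m[φ4→M] = [5, 9, 6, 9]
r5 m[φ5→B] = [9, 9, 7, 5]
r5 m[H→φ0] = [2, 1, 3, 0]
r5 m[H→φ4] = [7, 5, 6, 5]
r5 m[D→φ2] = [0, 0, 0, 0]
r5 m[B→φ1] = [9, 9, 7, 5]
r5 m[B→φ5] = [5, 7, 7, 5]
r5 m[E→φ3] = [0, 0, 0, 0]
r5 m[A→φ0] = [14, 14, 11, 8]
r5 m[A→φ1] = [4, 7, 8, 3]
r5 m[A→φ2] = [14, 11, 15, 10]
r5 m[A→φ3] = [13, 16, 11, 9]
r5 m[M→φ4] = [0, 0, 0, 0]
r6 m[φ0→H] = [16, 14, 11, 10]
r6 m[φ0→A] = [1, 2, 4, 2]
r6 m[φ1→B] = [6, 8, 7, 5]
r6 m[φ1→A] = [11, 9, 7, 7]
r6 m[φ2→D] = [10, 10, 15, 15]
r6 m[φ2→A] = [1, 5, 0, 0]
r6 m[φ3→E] = [13, 14, 12, 10]
r6 m[φ3→A] = [2, 0, 4, 1]
r6 m[φ4→H] = [2, 1, 3, 0]
r6 m[φ4→M] = [5, 9, 6, 9]
r6 m[φ5→B] = [9, 9, 7, 5]
r6 m[H→φ0] = [2, 1, 3, 0]
r6 m[H→φ4] = [16, 14, 11, 10]
r6 m[D→φ2] = [0, 0, 0, 0]
r6 m[B→φ1] = [9, 9, 7, 5]
r6 m[B→φ5] = [6, 8, 7, 5]
r6 m[E→φ3] = [0, 0, 0, 0]
r6 m[A→φ0] = [14, 14, 11, 8]
r6 m[A→φ1] = [4, 7, 8, 3]
r6 m[A→φ2] = [14, 11, 15, 10]
r6 m[A→φ3] = [13, 16, 11, 9]
r6 m[M→φ4] = [0, 0, 0, 0]
r7 m[φ0→H] = [16, 14, 11, 10]
r7 m[φ0→A] = [1, 2, 4, 2]
r7 m[φ1→B] = [6, 8, 7, 5]
r7 m[φ1→A] = [11, 9, 7, 7]
r7 m[φ2→D] = [10, 10, 15, 15]
r7 m[φ2→A] = [1, 5, 0, 0]
r7 m[φ3→E] = [13, 14, 12, 10]
r7 m[φ3→A] = [2, 0, 4, 1]
r7 m[φ4→H] = [2, 1, 3, 0]
r7 m[φ4→M] = [10, 14, 15, 14]
r7 m[φ5→B] = [9, 9, 7, 5]
r7 m[H→φ0] = [2, 1, 3, 0]
r7 m[H→φ4] = [16, 14, 11, 10]
r7 m[D→φ2] = [0, 0, 0, 0]
r7 m[B→φ1] = [9, 9, 7, 5]
r7 m[B→φ5] = [6, 8, 7, 5]
r7 m[E→φ3] = [0, 0, 0, 0]
r7 m[A→φ0] = [14, 14, 11, 8]
r7 m[A→φ1] = [4, 7, 8, 3]
r7 m[A→φ2] = [14, 11, 15, 10]
r7 m[A→φ3] = [13, 16, 11, 9]
r7 m[M→φ4] = [0, 0, 0, 0]
r8 m[φ0→H] = [16, 14, 11, 10]
r8 m[φ0→A] = [1, 2, 4, 2]
r8 m[φ1→B] = [6, 8, 7, 5]
r8 m[φ1→A] = [11, 9, 7, 7]
r8 m[φ2→D] = [10, 10, 15, 15]
r8 m[φ2→A] = [1, 5, 0, 0]
r8 m[φ3→E] = [13, 14, 12, 10]
r8 m[φ3→A] = [2, 0, 4, 1]
r8 m[φ4→H] = [2, 1, 3, 0]
r8 m[φ4→M] = [10, 14, 15, 14]
r8 m[φ5→B] = [9, 9, 7, 5]
r8 m[H→φ0] = [2, 1, 3, 0]
r8 m[H→φ4] = [16, 14, 11, 10]
r8 m[D→φ2] = [0, 0, 0, 0]
r8 m[B→φ1] = [9, 9, 7, 5]
r8 m[B→φ5] = [6, 8, 7, 5]
r8 m[E→φ3] = [0, 0, 0, 0]
r8 m[A→φ0] = [14, 14, 11, 8]
r8 m[A→φ1] = [4, 7, 8, 3]
r8 m[A→φ2] = [14, 11, 15, 10]
r8 m[A→φ3] = [13, 16, 11, 9]
r8 m[M→φ4] = [0, 0, 0, 0]
fixed point reached at round 8
b[E] = ⊗ incoming = [13, 14, 12, 10]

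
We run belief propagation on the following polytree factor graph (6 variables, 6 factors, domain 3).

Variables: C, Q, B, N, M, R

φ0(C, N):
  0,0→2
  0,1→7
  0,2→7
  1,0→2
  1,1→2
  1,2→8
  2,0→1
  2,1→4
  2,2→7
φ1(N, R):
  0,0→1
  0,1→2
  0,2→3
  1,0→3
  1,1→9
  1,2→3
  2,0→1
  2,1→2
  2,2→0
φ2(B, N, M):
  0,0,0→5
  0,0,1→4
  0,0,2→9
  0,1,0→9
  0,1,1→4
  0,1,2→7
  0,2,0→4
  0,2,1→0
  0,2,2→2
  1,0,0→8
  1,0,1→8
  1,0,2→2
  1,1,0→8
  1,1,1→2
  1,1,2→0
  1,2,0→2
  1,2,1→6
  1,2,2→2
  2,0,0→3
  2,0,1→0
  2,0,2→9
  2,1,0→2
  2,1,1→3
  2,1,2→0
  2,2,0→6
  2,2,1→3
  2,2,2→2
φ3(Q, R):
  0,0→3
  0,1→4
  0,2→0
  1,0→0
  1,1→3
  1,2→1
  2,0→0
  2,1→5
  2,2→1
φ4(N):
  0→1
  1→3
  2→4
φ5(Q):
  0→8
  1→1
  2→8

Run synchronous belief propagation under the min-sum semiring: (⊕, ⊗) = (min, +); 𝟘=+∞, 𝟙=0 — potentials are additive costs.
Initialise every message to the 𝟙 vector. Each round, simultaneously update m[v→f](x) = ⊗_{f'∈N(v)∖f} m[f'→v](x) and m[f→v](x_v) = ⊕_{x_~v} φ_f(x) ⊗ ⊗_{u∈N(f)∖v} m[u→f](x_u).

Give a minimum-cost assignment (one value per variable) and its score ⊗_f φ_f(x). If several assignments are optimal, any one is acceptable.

assignment: (C=2, Q=1, B=2, N=0, M=1, R=0); score = 4

init: all messages = 𝟙 over 3 values
r1 m[φ0→C] = [2, 2, 1]
r1 m[φ0→N] = [1, 2, 7]
r1 m[φ1→N] = [1, 3, 0]
r1 m[φ1→R] = [1, 2, 0]
r1 m[φ2→B] = [0, 0, 0]
r1 m[φ2→N] = [0, 0, 0]
r1 m[φ2→M] = [2, 0, 0]
r1 m[φ3→Q] = [0, 0, 0]
r1 m[φ3→R] = [0, 3, 0]
r1 m[φ4→N] = [1, 3, 4]
r1 m[φ5→Q] = [8, 1, 8]
r1 m[C→φ0] = [0, 0, 0]
r1 m[Q→φ3] = [0, 0, 0]
r1 m[Q→φ5] = [0, 0, 0]
r1 m[B→φ2] = [0, 0, 0]
r1 m[N→φ0] = [0, 0, 0]
r1 m[N→φ1] = [0, 0, 0]
r1 m[N→φ2] = [0, 0, 0]
r1 m[N→φ4] = [0, 0, 0]
r1 m[M→φ2] = [0, 0, 0]
r1 m[R→φ1] = [0, 0, 0]
r1 m[R→φ3] = [0, 0, 0]
r2 m[φ0→C] = [2, 2, 1]
r2 m[φ0→N] = [1, 2, 7]
r2 m[φ1→N] = [1, 3, 0]
r2 m[φ1→R] = [1, 2, 0]
r2 m[φ2→B] = [0, 0, 0]
r2 m[φ2→N] = [0, 0, 0]
r2 m[φ2→M] = [2, 0, 0]
r2 m[φ3→Q] = [0, 0, 0]
r2 m[φ3→R] = [0, 3, 0]
r2 m[φ4→N] = [1, 3, 4]
r2 m[φ5→Q] = [8, 1, 8]
r2 m[C→φ0] = [0, 0, 0]
r2 m[Q→φ3] = [8, 1, 8]
r2 m[Q→φ5] = [0, 0, 0]
r2 m[B→φ2] = [0, 0, 0]
r2 m[N→φ0] = [2, 6, 4]
r2 m[N→φ1] = [2, 5, 11]
r2 m[N→φ2] = [3, 8, 11]
r2 m[N→φ4] = [2, 5, 7]
r2 m[M→φ2] = [0, 0, 0]
r2 m[R→φ1] = [0, 3, 0]
r2 m[R→φ3] = [1, 2, 0]
r3 m[φ0→C] = [4, 4, 3]
r3 m[φ0→N] = [1, 2, 7]
r3 m[φ1→N] = [1, 3, 0]
r3 m[φ1→R] = [3, 4, 5]
r3 m[φ2→B] = [7, 5, 3]
r3 m[φ2→N] = [0, 0, 0]
r3 m[φ2→M] = [6, 3, 5]
r3 m[φ3→Q] = [0, 1, 1]
r3 m[φ3→R] = [1, 4, 2]
r3 m[φ4→N] = [1, 3, 4]
r3 m[φ5→Q] = [8, 1, 8]
r3 m[C→φ0] = [0, 0, 0]
r3 m[Q→φ3] = [8, 1, 8]
r3 m[Q→φ5] = [0, 0, 0]
r3 m[B→φ2] = [0, 0, 0]
r3 m[N→φ0] = [2, 6, 4]
r3 m[N→φ1] = [2, 5, 11]
r3 m[N→φ2] = [3, 8, 11]
r3 m[N→φ4] = [2, 5, 7]
r3 m[M→φ2] = [0, 0, 0]
r3 m[R→φ1] = [0, 3, 0]
r3 m[R→φ3] = [1, 2, 0]
r4 m[φ0→C] = [4, 4, 3]
r4 m[φ0→N] = [1, 2, 7]
r4 m[φ1→N] = [1, 3, 0]
r4 m[φ1→R] = [3, 4, 5]
r4 m[φ2→B] = [7, 5, 3]
r4 m[φ2→N] = [0, 0, 0]
r4 m[φ2→M] = [6, 3, 5]
r4 m[φ3→Q] = [0, 1, 1]
r4 m[φ3→R] = [1, 4, 2]
r4 m[φ4→N] = [1, 3, 4]
r4 m[φ5→Q] = [8, 1, 8]
r4 m[C→φ0] = [0, 0, 0]
r4 m[Q→φ3] = [8, 1, 8]
r4 m[Q→φ5] = [0, 1, 1]
r4 m[B→φ2] = [0, 0, 0]
r4 m[N→φ0] = [2, 6, 4]
r4 m[N→φ1] = [2, 5, 11]
r4 m[N→φ2] = [3, 8, 11]
r4 m[N→φ4] = [2, 5, 7]
r4 m[M→φ2] = [0, 0, 0]
r4 m[R→φ1] = [1, 4, 2]
r4 m[R→φ3] = [3, 4, 5]
r5 m[φ0→C] = [4, 4, 3]
r5 m[φ0→N] = [1, 2, 7]
r5 m[φ1→N] = [2, 4, 2]
r5 m[φ1→R] = [3, 4, 5]
r5 m[φ2→B] = [7, 5, 3]
r5 m[φ2→N] = [0, 0, 0]
r5 m[φ2→M] = [6, 3, 5]
r5 m[φ3→Q] = [5, 3, 3]
r5 m[φ3→R] = [1, 4, 2]
r5 m[φ4→N] = [1, 3, 4]
r5 m[φ5→Q] = [8, 1, 8]
r5 m[C→φ0] = [0, 0, 0]
r5 m[Q→φ3] = [8, 1, 8]
r5 m[Q→φ5] = [0, 1, 1]
r5 m[B→φ2] = [0, 0, 0]
r5 m[N→φ0] = [2, 6, 4]
r5 m[N→φ1] = [2, 5, 11]
r5 m[N→φ2] = [3, 8, 11]
r5 m[N→φ4] = [2, 5, 7]
r5 m[M→φ2] = [0, 0, 0]
r5 m[R→φ1] = [1, 4, 2]
r5 m[R→φ3] = [3, 4, 5]
r6 m[φ0→C] = [4, 4, 3]
r6 m[φ0→N] = [1, 2, 7]
r6 m[φ1→N] = [2, 4, 2]
r6 m[φ1→R] = [3, 4, 5]
r6 m[φ2→B] = [7, 5, 3]
r6 m[φ2→N] = [0, 0, 0]
r6 m[φ2→M] = [6, 3, 5]
r6 m[φ3→Q] = [5, 3, 3]
r6 m[φ3→R] = [1, 4, 2]
r6 m[φ4→N] = [1, 3, 4]
r6 m[φ5→Q] = [8, 1, 8]
r6 m[C→φ0] = [0, 0, 0]
r6 m[Q→φ3] = [8, 1, 8]
r6 m[Q→φ5] = [5, 3, 3]
r6 m[B→φ2] = [0, 0, 0]
r6 m[N→φ0] = [3, 7, 6]
r6 m[N→φ1] = [2, 5, 11]
r6 m[N→φ2] = [4, 9, 13]
r6 m[N→φ4] = [3, 6, 9]
r6 m[M→φ2] = [0, 0, 0]
r6 m[R→φ1] = [1, 4, 2]
r6 m[R→φ3] = [3, 4, 5]
r7 m[φ0→C] = [5, 5, 4]
r7 m[φ0→N] = [1, 2, 7]
r7 m[φ1→N] = [2, 4, 2]
r7 m[φ1→R] = [3, 4, 5]
r7 m[φ2→B] = [8, 6, 4]
r7 m[φ2→N] = [0, 0, 0]
r7 m[φ2→M] = [7, 4, 6]
r7 m[φ3→Q] = [5, 3, 3]
r7 m[φ3→R] = [1, 4, 2]
r7 m[φ4→N] = [1, 3, 4]
r7 m[φ5→Q] = [8, 1, 8]
r7 m[C→φ0] = [0, 0, 0]
r7 m[Q→φ3] = [8, 1, 8]
r7 m[Q→φ5] = [5, 3, 3]
r7 m[B→φ2] = [0, 0, 0]
r7 m[N→φ0] = [3, 7, 6]
r7 m[N→φ1] = [2, 5, 11]
r7 m[N→φ2] = [4, 9, 13]
r7 m[N→φ4] = [3, 6, 9]
r7 m[M→φ2] = [0, 0, 0]
r7 m[R→φ1] = [1, 4, 2]
r7 m[R→φ3] = [3, 4, 5]
r8 m[φ0→C] = [5, 5, 4]
r8 m[φ0→N] = [1, 2, 7]
r8 m[φ1→N] = [2, 4, 2]
r8 m[φ1→R] = [3, 4, 5]
r8 m[φ2→B] = [8, 6, 4]
r8 m[φ2→N] = [0, 0, 0]
r8 m[φ2→M] = [7, 4, 6]
r8 m[φ3→Q] = [5, 3, 3]
r8 m[φ3→R] = [1, 4, 2]
r8 m[φ4→N] = [1, 3, 4]
r8 m[φ5→Q] = [8, 1, 8]
r8 m[C→φ0] = [0, 0, 0]
r8 m[Q→φ3] = [8, 1, 8]
r8 m[Q→φ5] = [5, 3, 3]
r8 m[B→φ2] = [0, 0, 0]
r8 m[N→φ0] = [3, 7, 6]
r8 m[N→φ1] = [2, 5, 11]
r8 m[N→φ2] = [4, 9, 13]
r8 m[N→φ4] = [3, 6, 9]
r8 m[M→φ2] = [0, 0, 0]
r8 m[R→φ1] = [1, 4, 2]
r8 m[R→φ3] = [3, 4, 5]
fixed point reached at round 8
traceback from C: (C=2, Q=1, B=2, N=0, M=1, R=0), score=4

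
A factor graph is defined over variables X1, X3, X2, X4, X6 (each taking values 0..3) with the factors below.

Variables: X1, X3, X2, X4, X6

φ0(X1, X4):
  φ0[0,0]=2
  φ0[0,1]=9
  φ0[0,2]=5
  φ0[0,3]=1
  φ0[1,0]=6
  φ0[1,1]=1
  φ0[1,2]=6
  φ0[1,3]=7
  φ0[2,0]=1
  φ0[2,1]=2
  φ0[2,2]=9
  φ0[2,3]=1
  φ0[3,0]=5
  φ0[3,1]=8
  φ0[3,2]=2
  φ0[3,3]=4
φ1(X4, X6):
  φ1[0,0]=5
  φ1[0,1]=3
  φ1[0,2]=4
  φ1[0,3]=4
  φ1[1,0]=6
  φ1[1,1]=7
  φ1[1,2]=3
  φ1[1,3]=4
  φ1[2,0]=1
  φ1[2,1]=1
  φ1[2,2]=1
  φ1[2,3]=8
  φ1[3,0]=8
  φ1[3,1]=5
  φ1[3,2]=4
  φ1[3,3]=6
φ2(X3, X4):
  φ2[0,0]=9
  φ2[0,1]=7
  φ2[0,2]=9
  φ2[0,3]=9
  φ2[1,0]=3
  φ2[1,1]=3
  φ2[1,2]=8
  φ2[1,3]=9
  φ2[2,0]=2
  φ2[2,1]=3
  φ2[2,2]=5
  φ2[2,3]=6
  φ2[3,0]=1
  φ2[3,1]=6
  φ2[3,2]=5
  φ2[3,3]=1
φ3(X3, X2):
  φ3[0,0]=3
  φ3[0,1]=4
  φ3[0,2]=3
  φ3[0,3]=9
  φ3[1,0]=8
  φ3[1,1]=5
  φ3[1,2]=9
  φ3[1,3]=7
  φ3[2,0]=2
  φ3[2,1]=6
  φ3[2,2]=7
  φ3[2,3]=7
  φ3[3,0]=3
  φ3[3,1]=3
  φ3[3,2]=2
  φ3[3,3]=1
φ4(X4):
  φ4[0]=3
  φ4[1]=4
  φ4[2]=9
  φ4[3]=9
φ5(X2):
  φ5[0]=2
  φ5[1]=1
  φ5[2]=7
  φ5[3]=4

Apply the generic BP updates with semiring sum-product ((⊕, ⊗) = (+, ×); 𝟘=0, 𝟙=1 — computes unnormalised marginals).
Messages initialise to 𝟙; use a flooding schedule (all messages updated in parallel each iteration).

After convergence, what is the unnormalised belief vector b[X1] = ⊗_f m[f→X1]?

b[X1] = [2464875, 4785386, 2541799, 3257662]

init: all messages = 𝟙 over 4 values
r1 m[φ0→X1] = [17, 20, 13, 19]
r1 m[φ0→X4] = [14, 20, 22, 13]
r1 m[φ1→X4] = [16, 20, 11, 23]
r1 m[φ1→X6] = [20, 16, 12, 22]
r1 m[φ2→X3] = [34, 23, 16, 13]
r1 m[φ2→X4] = [15, 19, 27, 25]
r1 m[φ3→X3] = [19, 29, 22, 9]
r1 m[φ3→X2] = [16, 18, 21, 24]
r1 m[φ4→X4] = [3, 4, 9, 9]
r1 m[φ5→X2] = [2, 1, 7, 4]
r1 m[X1→φ0] = [1, 1, 1, 1]
r1 m[X3→φ2] = [1, 1, 1, 1]
r1 m[X3→φ3] = [1, 1, 1, 1]
r1 m[X2→φ3] = [1, 1, 1, 1]
r1 m[X2→φ5] = [1, 1, 1, 1]
r1 m[X4→φ0] = [1, 1, 1, 1]
r1 m[X4→φ1] = [1, 1, 1, 1]
r1 m[X4→φ2] = [1, 1, 1, 1]
r1 m[X4→φ4] = [1, 1, 1, 1]
r1 m[X6→φ1] = [1, 1, 1, 1]
r2 m[φ0→X1] = [17, 20, 13, 19]
r2 m[φ0→X4] = [14, 20, 22, 13]
r2 m[φ1→X4] = [16, 20, 11, 23]
r2 m[φ1→X6] = [20, 16, 12, 22]
r2 m[φ2→X3] = [34, 23, 16, 13]
r2 m[φ2→X4] = [15, 19, 27, 25]
r2 m[φ3→X3] = [19, 29, 22, 9]
r2 m[φ3→X2] = [16, 18, 21, 24]
r2 m[φ4→X4] = [3, 4, 9, 9]
r2 m[φ5→X2] = [2, 1, 7, 4]
r2 m[X1→φ0] = [1, 1, 1, 1]
r2 m[X3→φ2] = [19, 29, 22, 9]
r2 m[X3→φ3] = [34, 23, 16, 13]
r2 m[X2→φ3] = [2, 1, 7, 4]
r2 m[X2→φ5] = [16, 18, 21, 24]
r2 m[X4→φ0] = [720, 1520, 2673, 5175]
r2 m[X4→φ1] = [630, 1520, 5346, 2925]
r2 m[X4→φ2] = [672, 1600, 2178, 2691]
r2 m[X4→φ4] = [3360, 7600, 6534, 7475]
r2 m[X6→φ1] = [1, 1, 1, 1]
r3 m[φ0→X1] = [33660, 58103, 32992, 41806]
r3 m[φ0→X4] = [14, 20, 22, 13]
r3 m[φ1→X4] = [16, 20, 11, 23]
r3 m[φ1→X6] = [41016, 32501, 24126, 68918]
r3 m[φ2→X3] = [61069, 48459, 33180, 23853]
r3 m[φ2→X4] = [311, 340, 558, 573]
r3 m[φ3→X3] = [67, 112, 87, 27]
r3 m[φ3→X2] = [357, 386, 447, 592]
r3 m[φ4→X4] = [3, 4, 9, 9]
r3 m[φ5→X2] = [2, 1, 7, 4]
r3 m[X1→φ0] = [1, 1, 1, 1]
r3 m[X3→φ2] = [19, 29, 22, 9]
r3 m[X3→φ3] = [34, 23, 16, 13]
r3 m[X2→φ3] = [2, 1, 7, 4]
r3 m[X2→φ5] = [16, 18, 21, 24]
r3 m[X4→φ0] = [720, 1520, 2673, 5175]
r3 m[X4→φ1] = [630, 1520, 5346, 2925]
r3 m[X4→φ2] = [672, 1600, 2178, 2691]
r3 m[X4→φ4] = [3360, 7600, 6534, 7475]
r3 m[X6→φ1] = [1, 1, 1, 1]
r4 m[φ0→X1] = [33660, 58103, 32992, 41806]
r4 m[φ0→X4] = [14, 20, 22, 13]
r4 m[φ1→X4] = [16, 20, 11, 23]
r4 m[φ1→X6] = [41016, 32501, 24126, 68918]
r4 m[φ2→X3] = [61069, 48459, 33180, 23853]
r4 m[φ2→X4] = [311, 340, 558, 573]
r4 m[φ3→X3] = [67, 112, 87, 27]
r4 m[φ3→X2] = [357, 386, 447, 592]
r4 m[φ4→X4] = [3, 4, 9, 9]
r4 m[φ5→X2] = [2, 1, 7, 4]
r4 m[X1→φ0] = [1, 1, 1, 1]
r4 m[X3→φ2] = [67, 112, 87, 27]
r4 m[X3→φ3] = [61069, 48459, 33180, 23853]
r4 m[X2→φ3] = [2, 1, 7, 4]
r4 m[X2→φ5] = [357, 386, 447, 592]
r4 m[X4→φ0] = [14928, 27200, 55242, 118611]
r4 m[X4→φ1] = [13062, 27200, 110484, 67041]
r4 m[X4→φ2] = [672, 1600, 2178, 2691]
r4 m[X4→φ4] = [69664, 136000, 135036, 171327]
r4 m[X6→φ1] = [1, 1, 1, 1]
r5 m[φ0→X1] = [669477, 1278497, 685117, 877168]
r5 m[φ0→X4] = [14, 20, 22, 13]
r5 m[φ1→X4] = [16, 20, 11, 23]
r5 m[φ1→X6] = [875322, 675275, 512496, 1447166]
r5 m[φ2→X3] = [61069, 48459, 33180, 23853]
r5 m[φ2→X4] = [1140, 1228, 2069, 2160]
r5 m[φ3→X3] = [67, 112, 87, 27]
r5 m[φ3→X2] = [708798, 757210, 899304, 1144947]
r5 m[φ4→X4] = [3, 4, 9, 9]
r5 m[φ5→X2] = [2, 1, 7, 4]
r5 m[X1→φ0] = [1, 1, 1, 1]
r5 m[X3→φ2] = [67, 112, 87, 27]
r5 m[X3→φ3] = [61069, 48459, 33180, 23853]
r5 m[X2→φ3] = [2, 1, 7, 4]
r5 m[X2→φ5] = [357, 386, 447, 592]
r5 m[X4→φ0] = [14928, 27200, 55242, 118611]
r5 m[X4→φ1] = [13062, 27200, 110484, 67041]
r5 m[X4→φ2] = [672, 1600, 2178, 2691]
r5 m[X4→φ4] = [69664, 136000, 135036, 171327]
r5 m[X6→φ1] = [1, 1, 1, 1]
r6 m[φ0→X1] = [669477, 1278497, 685117, 877168]
r6 m[φ0→X4] = [14, 20, 22, 13]
r6 m[φ1→X4] = [16, 20, 11, 23]
r6 m[φ1→X6] = [875322, 675275, 512496, 1447166]
r6 m[φ2→X3] = [61069, 48459, 33180, 23853]
r6 m[φ2→X4] = [1140, 1228, 2069, 2160]
r6 m[φ3→X3] = [67, 112, 87, 27]
r6 m[φ3→X2] = [708798, 757210, 899304, 1144947]
r6 m[φ4→X4] = [3, 4, 9, 9]
r6 m[φ5→X2] = [2, 1, 7, 4]
r6 m[X1→φ0] = [1, 1, 1, 1]
r6 m[X3→φ2] = [67, 112, 87, 27]
r6 m[X3→φ3] = [61069, 48459, 33180, 23853]
r6 m[X2→φ3] = [2, 1, 7, 4]
r6 m[X2→φ5] = [708798, 757210, 899304, 1144947]
r6 m[X4→φ0] = [54720, 98240, 204831, 447120]
r6 m[X4→φ1] = [47880, 98240, 409662, 252720]
r6 m[X4→φ2] = [672, 1600, 2178, 2691]
r6 m[X4→φ4] = [255360, 491200, 500698, 645840]
r6 m[X6→φ1] = [1, 1, 1, 1]
r7 m[φ0→X1] = [2464875, 4785386, 2541799, 3257662]
r7 m[φ0→X4] = [14, 20, 22, 13]
r7 m[φ1→X4] = [16, 20, 11, 23]
r7 m[φ1→X6] = [3260262, 2504582, 1906782, 5378096]
r7 m[φ2→X3] = [61069, 48459, 33180, 23853]
r7 m[φ2→X4] = [1140, 1228, 2069, 2160]
r7 m[φ3→X3] = [67, 112, 87, 27]
r7 m[φ3→X2] = [708798, 757210, 899304, 1144947]
r7 m[φ4→X4] = [3, 4, 9, 9]
r7 m[φ5→X2] = [2, 1, 7, 4]
r7 m[X1→φ0] = [1, 1, 1, 1]
r7 m[X3→φ2] = [67, 112, 87, 27]
r7 m[X3→φ3] = [61069, 48459, 33180, 23853]
r7 m[X2→φ3] = [2, 1, 7, 4]
r7 m[X2→φ5] = [708798, 757210, 899304, 1144947]
r7 m[X4→φ0] = [54720, 98240, 204831, 447120]
r7 m[X4→φ1] = [47880, 98240, 409662, 252720]
r7 m[X4→φ2] = [672, 1600, 2178, 2691]
r7 m[X4→φ4] = [255360, 491200, 500698, 645840]
r7 m[X6→φ1] = [1, 1, 1, 1]
r8 m[φ0→X1] = [2464875, 4785386, 2541799, 3257662]
r8 m[φ0→X4] = [14, 20, 22, 13]
r8 m[φ1→X4] = [16, 20, 11, 23]
r8 m[φ1→X6] = [3260262, 2504582, 1906782, 5378096]
r8 m[φ2→X3] = [61069, 48459, 33180, 23853]
r8 m[φ2→X4] = [1140, 1228, 2069, 2160]
r8 m[φ3→X3] = [67, 112, 87, 27]
r8 m[φ3→X2] = [708798, 757210, 899304, 1144947]
r8 m[φ4→X4] = [3, 4, 9, 9]
r8 m[φ5→X2] = [2, 1, 7, 4]
r8 m[X1→φ0] = [1, 1, 1, 1]
r8 m[X3→φ2] = [67, 112, 87, 27]
r8 m[X3→φ3] = [61069, 48459, 33180, 23853]
r8 m[X2→φ3] = [2, 1, 7, 4]
r8 m[X2→φ5] = [708798, 757210, 899304, 1144947]
r8 m[X4→φ0] = [54720, 98240, 204831, 447120]
r8 m[X4→φ1] = [47880, 98240, 409662, 252720]
r8 m[X4→φ2] = [672, 1600, 2178, 2691]
r8 m[X4→φ4] = [255360, 491200, 500698, 645840]
r8 m[X6→φ1] = [1, 1, 1, 1]
fixed point reached at round 8
b[X1] = ⊗ incoming = [2464875, 4785386, 2541799, 3257662]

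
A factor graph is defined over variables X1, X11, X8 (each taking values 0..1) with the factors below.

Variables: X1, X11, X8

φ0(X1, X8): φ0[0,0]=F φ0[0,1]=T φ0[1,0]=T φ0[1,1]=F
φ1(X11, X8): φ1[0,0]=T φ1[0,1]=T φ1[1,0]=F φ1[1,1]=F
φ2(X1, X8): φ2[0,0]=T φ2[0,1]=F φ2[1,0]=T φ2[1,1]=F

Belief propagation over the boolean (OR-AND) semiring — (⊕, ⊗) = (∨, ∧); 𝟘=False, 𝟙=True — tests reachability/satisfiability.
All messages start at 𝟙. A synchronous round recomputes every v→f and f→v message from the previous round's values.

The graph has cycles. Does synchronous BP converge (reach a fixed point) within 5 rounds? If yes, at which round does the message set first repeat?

init: all messages = 𝟙 over 2 values
r1 m[φ0→X1] = [T, T]
r1 m[φ0→X8] = [T, T]
r1 m[φ1→X11] = [T, F]
r1 m[φ1→X8] = [T, T]
r1 m[φ2→X1] = [T, T]
r1 m[φ2→X8] = [T, F]
r1 m[X1→φ0] = [T, T]
r1 m[X1→φ2] = [T, T]
r1 m[X11→φ1] = [T, T]
r1 m[X8→φ0] = [T, T]
r1 m[X8→φ1] = [T, T]
r1 m[X8→φ2] = [T, T]
r2 m[φ0→X1] = [T, T]
r2 m[φ0→X8] = [T, T]
r2 m[φ1→X11] = [T, F]
r2 m[φ1→X8] = [T, T]
r2 m[φ2→X1] = [T, T]
r2 m[φ2→X8] = [T, F]
r2 m[X1→φ0] = [T, T]
r2 m[X1→φ2] = [T, T]
r2 m[X11→φ1] = [T, T]
r2 m[X8→φ0] = [T, F]
r2 m[X8→φ1] = [T, F]
r2 m[X8→φ2] = [T, T]
r3 m[φ0→X1] = [F, T]
r3 m[φ0→X8] = [T, T]
r3 m[φ1→X11] = [T, F]
r3 m[φ1→X8] = [T, T]
r3 m[φ2→X1] = [T, T]
r3 m[φ2→X8] = [T, F]
r3 m[X1→φ0] = [T, T]
r3 m[X1→φ2] = [T, T]
r3 m[X11→φ1] = [T, T]
r3 m[X8→φ0] = [T, F]
r3 m[X8→φ1] = [T, F]
r3 m[X8→φ2] = [T, T]
r4 m[φ0→X1] = [F, T]
r4 m[φ0→X8] = [T, T]
r4 m[φ1→X11] = [T, F]
r4 m[φ1→X8] = [T, T]
r4 m[φ2→X1] = [T, T]
r4 m[φ2→X8] = [T, F]
r4 m[X1→φ0] = [T, T]
r4 m[X1→φ2] = [F, T]
r4 m[X11→φ1] = [T, T]
r4 m[X8→φ0] = [T, F]
r4 m[X8→φ1] = [T, F]
r4 m[X8→φ2] = [T, T]
r5 m[φ0→X1] = [F, T]
r5 m[φ0→X8] = [T, T]
r5 m[φ1→X11] = [T, F]
r5 m[φ1→X8] = [T, T]
r5 m[φ2→X1] = [T, T]
r5 m[φ2→X8] = [T, F]
r5 m[X1→φ0] = [T, T]
r5 m[X1→φ2] = [F, T]
r5 m[X11→φ1] = [T, T]
r5 m[X8→φ0] = [T, F]
r5 m[X8→φ1] = [T, F]
r5 m[X8→φ2] = [T, T]
fixed point reached at round 5
messages reach a fixed point at round 5

CONVERGED at round 5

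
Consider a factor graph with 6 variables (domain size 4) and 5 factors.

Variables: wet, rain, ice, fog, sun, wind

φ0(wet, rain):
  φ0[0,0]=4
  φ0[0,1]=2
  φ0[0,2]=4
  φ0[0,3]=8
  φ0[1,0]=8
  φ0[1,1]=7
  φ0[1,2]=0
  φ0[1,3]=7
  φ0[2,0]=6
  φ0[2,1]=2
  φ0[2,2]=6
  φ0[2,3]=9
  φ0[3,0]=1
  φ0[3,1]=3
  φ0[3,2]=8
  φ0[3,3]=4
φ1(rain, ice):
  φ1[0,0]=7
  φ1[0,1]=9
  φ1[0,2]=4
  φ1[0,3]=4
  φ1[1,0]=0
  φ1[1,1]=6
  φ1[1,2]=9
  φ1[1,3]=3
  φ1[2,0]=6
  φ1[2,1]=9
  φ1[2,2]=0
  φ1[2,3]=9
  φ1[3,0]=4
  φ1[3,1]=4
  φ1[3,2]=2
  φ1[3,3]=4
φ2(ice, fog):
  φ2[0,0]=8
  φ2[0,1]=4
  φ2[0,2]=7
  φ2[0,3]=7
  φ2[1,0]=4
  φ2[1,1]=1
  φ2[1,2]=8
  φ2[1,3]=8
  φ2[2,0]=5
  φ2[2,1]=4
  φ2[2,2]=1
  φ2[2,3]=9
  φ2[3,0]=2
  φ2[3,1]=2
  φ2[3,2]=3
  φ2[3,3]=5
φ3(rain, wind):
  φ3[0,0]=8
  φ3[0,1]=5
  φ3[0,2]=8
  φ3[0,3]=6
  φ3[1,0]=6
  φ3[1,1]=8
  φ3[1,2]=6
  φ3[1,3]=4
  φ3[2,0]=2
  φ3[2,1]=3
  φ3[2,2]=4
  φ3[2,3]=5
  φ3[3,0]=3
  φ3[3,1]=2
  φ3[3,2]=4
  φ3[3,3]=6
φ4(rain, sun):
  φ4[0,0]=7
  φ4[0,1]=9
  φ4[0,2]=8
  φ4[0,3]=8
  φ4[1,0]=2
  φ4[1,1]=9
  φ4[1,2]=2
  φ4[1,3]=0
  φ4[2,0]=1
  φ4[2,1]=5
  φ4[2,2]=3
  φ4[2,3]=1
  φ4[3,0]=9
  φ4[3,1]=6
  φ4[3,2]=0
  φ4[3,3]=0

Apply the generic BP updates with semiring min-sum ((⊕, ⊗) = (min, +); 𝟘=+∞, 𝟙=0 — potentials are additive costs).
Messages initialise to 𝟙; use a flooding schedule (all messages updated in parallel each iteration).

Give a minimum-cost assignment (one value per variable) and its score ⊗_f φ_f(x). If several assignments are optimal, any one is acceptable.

assignment: (wet=1, rain=2, ice=2, fog=2, sun=0, wind=0); score = 4

init: all messages = 𝟙 over 4 values
r1 m[φ0→wet] = [2, 0, 2, 1]
r1 m[φ0→rain] = [1, 2, 0, 4]
r1 m[φ1→rain] = [4, 0, 0, 2]
r1 m[φ1→ice] = [0, 4, 0, 3]
r1 m[φ2→ice] = [4, 1, 1, 2]
r1 m[φ2→fog] = [2, 1, 1, 5]
r1 m[φ3→rain] = [5, 4, 2, 2]
r1 m[φ3→wind] = [2, 2, 4, 4]
r1 m[φ4→rain] = [7, 0, 1, 0]
r1 m[φ4→sun] = [1, 5, 0, 0]
r1 m[wet→φ0] = [0, 0, 0, 0]
r1 m[rain→φ0] = [0, 0, 0, 0]
r1 m[rain→φ1] = [0, 0, 0, 0]
r1 m[rain→φ3] = [0, 0, 0, 0]
r1 m[rain→φ4] = [0, 0, 0, 0]
r1 m[ice→φ1] = [0, 0, 0, 0]
r1 m[ice→φ2] = [0, 0, 0, 0]
r1 m[fog→φ2] = [0, 0, 0, 0]
r1 m[sun→φ4] = [0, 0, 0, 0]
r1 m[wind→φ3] = [0, 0, 0, 0]
r2 m[φ0→wet] = [2, 0, 2, 1]
r2 m[φ0→rain] = [1, 2, 0, 4]
r2 m[φ1→rain] = [4, 0, 0, 2]
r2 m[φ1→ice] = [0, 4, 0, 3]
r2 m[φ2→ice] = [4, 1, 1, 2]
r2 m[φ2→fog] = [2, 1, 1, 5]
r2 m[φ3→rain] = [5, 4, 2, 2]
r2 m[φ3→wind] = [2, 2, 4, 4]
r2 m[φ4→rain] = [7, 0, 1, 0]
r2 m[φ4→sun] = [1, 5, 0, 0]
r2 m[wet→φ0] = [0, 0, 0, 0]
r2 m[rain→φ0] = [16, 4, 3, 4]
r2 m[rain→φ1] = [13, 6, 3, 6]
r2 m[rain→φ3] = [12, 2, 1, 6]
r2 m[rain→φ4] = [10, 6, 2, 8]
r2 m[ice→φ1] = [4, 1, 1, 2]
r2 m[ice→φ2] = [0, 4, 0, 3]
r2 m[fog→φ2] = [0, 0, 0, 0]
r2 m[sun→φ4] = [0, 0, 0, 0]
r2 m[wind→φ3] = [0, 0, 0, 0]
r3 m[φ0→wet] = [6, 3, 6, 7]
r3 m[φ0→rain] = [1, 2, 0, 4]
r3 m[φ1→rain] = [5, 4, 1, 3]
r3 m[φ1→ice] = [6, 10, 3, 9]
r3 m[φ2→ice] = [4, 1, 1, 2]
r3 m[φ2→fog] = [5, 4, 1, 7]
r3 m[φ3→rain] = [5, 4, 2, 2]
r3 m[φ3→wind] = [3, 4, 5, 6]
r3 m[φ4→rain] = [7, 0, 1, 0]
r3 m[φ4→sun] = [3, 7, 5, 3]
r3 m[wet→φ0] = [0, 0, 0, 0]
r3 m[rain→φ0] = [16, 4, 3, 4]
r3 m[rain→φ1] = [13, 6, 3, 6]
r3 m[rain→φ3] = [12, 2, 1, 6]
r3 m[rain→φ4] = [10, 6, 2, 8]
r3 m[ice→φ1] = [4, 1, 1, 2]
r3 m[ice→φ2] = [0, 4, 0, 3]
r3 m[fog→φ2] = [0, 0, 0, 0]
r3 m[sun→φ4] = [0, 0, 0, 0]
r3 m[wind→φ3] = [0, 0, 0, 0]
r4 m[φ0→wet] = [6, 3, 6, 7]
r4 m[φ0→rain] = [1, 2, 0, 4]
r4 m[φ1→rain] = [5, 4, 1, 3]
r4 m[φ1→ice] = [6, 10, 3, 9]
r4 m[φ2→ice] = [4, 1, 1, 2]
r4 m[φ2→fog] = [5, 4, 1, 7]
r4 m[φ3→rain] = [5, 4, 2, 2]
r4 m[φ3→wind] = [3, 4, 5, 6]
r4 m[φ4→rain] = [7, 0, 1, 0]
r4 m[φ4→sun] = [3, 7, 5, 3]
r4 m[wet→φ0] = [0, 0, 0, 0]
r4 m[rain→φ0] = [17, 8, 4, 5]
r4 m[rain→φ1] = [13, 6, 3, 6]
r4 m[rain→φ3] = [13, 6, 2, 7]
r4 m[rain→φ4] = [11, 10, 3, 9]
r4 m[ice→φ1] = [4, 1, 1, 2]
r4 m[ice→φ2] = [6, 10, 3, 9]
r4 m[fog→φ2] = [0, 0, 0, 0]
r4 m[sun→φ4] = [0, 0, 0, 0]
r4 m[wind→φ3] = [0, 0, 0, 0]
r5 m[φ0→wet] = [8, 4, 10, 9]
r5 m[φ0→rain] = [1, 2, 0, 4]
r5 m[φ1→rain] = [5, 4, 1, 3]
r5 m[φ1→ice] = [6, 10, 3, 9]
r5 m[φ2→ice] = [4, 1, 1, 2]
r5 m[φ2→fog] = [8, 7, 4, 12]
r5 m[φ3→rain] = [5, 4, 2, 2]
r5 m[φ3→wind] = [4, 5, 6, 7]
r5 m[φ4→rain] = [7, 0, 1, 0]
r5 m[φ4→sun] = [4, 8, 6, 4]
r5 m[wet→φ0] = [0, 0, 0, 0]
r5 m[rain→φ0] = [17, 8, 4, 5]
r5 m[rain→φ1] = [13, 6, 3, 6]
r5 m[rain→φ3] = [13, 6, 2, 7]
r5 m[rain→φ4] = [11, 10, 3, 9]
r5 m[ice→φ1] = [4, 1, 1, 2]
r5 m[ice→φ2] = [6, 10, 3, 9]
r5 m[fog→φ2] = [0, 0, 0, 0]
r5 m[sun→φ4] = [0, 0, 0, 0]
r5 m[wind→φ3] = [0, 0, 0, 0]
r6 m[φ0→wet] = [8, 4, 10, 9]
r6 m[φ0→rain] = [1, 2, 0, 4]
r6 m[φ1→rain] = [5, 4, 1, 3]
r6 m[φ1→ice] = [6, 10, 3, 9]
r6 m[φ2→ice] = [4, 1, 1, 2]
r6 m[φ2→fog] = [8, 7, 4, 12]
r6 m[φ3→rain] = [5, 4, 2, 2]
r6 m[φ3→wind] = [4, 5, 6, 7]
r6 m[φ4→rain] = [7, 0, 1, 0]
r6 m[φ4→sun] = [4, 8, 6, 4]
r6 m[wet→φ0] = [0, 0, 0, 0]
r6 m[rain→φ0] = [17, 8, 4, 5]
r6 m[rain→φ1] = [13, 6, 3, 6]
r6 m[rain→φ3] = [13, 6, 2, 7]
r6 m[rain→φ4] = [11, 10, 3, 9]
r6 m[ice→φ1] = [4, 1, 1, 2]
r6 m[ice→φ2] = [6, 10, 3, 9]
r6 m[fog→φ2] = [0, 0, 0, 0]
r6 m[sun→φ4] = [0, 0, 0, 0]
r6 m[wind→φ3] = [0, 0, 0, 0]
fixed point reached at round 6
traceback from wet: (wet=1, rain=2, ice=2, fog=2, sun=0, wind=0), score=4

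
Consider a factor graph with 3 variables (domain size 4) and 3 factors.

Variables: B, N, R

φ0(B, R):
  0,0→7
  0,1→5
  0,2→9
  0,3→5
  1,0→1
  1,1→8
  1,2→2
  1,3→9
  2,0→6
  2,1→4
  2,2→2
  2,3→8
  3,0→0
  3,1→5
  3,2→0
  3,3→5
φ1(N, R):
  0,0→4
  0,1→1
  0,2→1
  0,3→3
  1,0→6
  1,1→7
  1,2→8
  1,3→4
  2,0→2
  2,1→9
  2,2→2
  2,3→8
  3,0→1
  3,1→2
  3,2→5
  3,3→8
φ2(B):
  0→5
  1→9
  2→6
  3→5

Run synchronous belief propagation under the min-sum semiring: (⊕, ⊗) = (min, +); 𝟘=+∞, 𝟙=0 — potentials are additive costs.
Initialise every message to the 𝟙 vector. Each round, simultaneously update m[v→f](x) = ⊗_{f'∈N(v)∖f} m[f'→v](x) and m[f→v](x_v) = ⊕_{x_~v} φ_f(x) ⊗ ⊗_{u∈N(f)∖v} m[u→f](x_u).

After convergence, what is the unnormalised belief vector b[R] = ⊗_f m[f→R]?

init: all messages = 𝟙 over 4 values
r1 m[φ0→B] = [5, 1, 2, 0]
r1 m[φ0→R] = [0, 4, 0, 5]
r1 m[φ1→N] = [1, 4, 2, 1]
r1 m[φ1→R] = [1, 1, 1, 3]
r1 m[φ2→B] = [5, 9, 6, 5]
r1 m[B→φ0] = [0, 0, 0, 0]
r1 m[B→φ2] = [0, 0, 0, 0]
r1 m[N→φ1] = [0, 0, 0, 0]
r1 m[R→φ0] = [0, 0, 0, 0]
r1 m[R→φ1] = [0, 0, 0, 0]
r2 m[φ0→B] = [5, 1, 2, 0]
r2 m[φ0→R] = [0, 4, 0, 5]
r2 m[φ1→N] = [1, 4, 2, 1]
r2 m[φ1→R] = [1, 1, 1, 3]
r2 m[φ2→B] = [5, 9, 6, 5]
r2 m[B→φ0] = [5, 9, 6, 5]
r2 m[B→φ2] = [5, 1, 2, 0]
r2 m[N→φ1] = [0, 0, 0, 0]
r2 m[R→φ0] = [1, 1, 1, 3]
r2 m[R→φ1] = [0, 4, 0, 5]
r3 m[φ0→B] = [6, 2, 3, 1]
r3 m[φ0→R] = [5, 10, 5, 10]
r3 m[φ1→N] = [1, 6, 2, 1]
r3 m[φ1→R] = [1, 1, 1, 3]
r3 m[φ2→B] = [5, 9, 6, 5]
r3 m[B→φ0] = [5, 9, 6, 5]
r3 m[B→φ2] = [5, 1, 2, 0]
r3 m[N→φ1] = [0, 0, 0, 0]
r3 m[R→φ0] = [1, 1, 1, 3]
r3 m[R→φ1] = [0, 4, 0, 5]
r4 m[φ0→B] = [6, 2, 3, 1]
r4 m[φ0→R] = [5, 10, 5, 10]
r4 m[φ1→N] = [1, 6, 2, 1]
r4 m[φ1→R] = [1, 1, 1, 3]
r4 m[φ2→B] = [5, 9, 6, 5]
r4 m[B→φ0] = [5, 9, 6, 5]
r4 m[B→φ2] = [6, 2, 3, 1]
r4 m[N→φ1] = [0, 0, 0, 0]
r4 m[R→φ0] = [1, 1, 1, 3]
r4 m[R→φ1] = [5, 10, 5, 10]
r5 m[φ0→B] = [6, 2, 3, 1]
r5 m[φ0→R] = [5, 10, 5, 10]
r5 m[φ1→N] = [6, 11, 7, 6]
r5 m[φ1→R] = [1, 1, 1, 3]
r5 m[φ2→B] = [5, 9, 6, 5]
r5 m[B→φ0] = [5, 9, 6, 5]
r5 m[B→φ2] = [6, 2, 3, 1]
r5 m[N→φ1] = [0, 0, 0, 0]
r5 m[R→φ0] = [1, 1, 1, 3]
r5 m[R→φ1] = [5, 10, 5, 10]
r6 m[φ0→B] = [6, 2, 3, 1]
r6 m[φ0→R] = [5, 10, 5, 10]
r6 m[φ1→N] = [6, 11, 7, 6]
r6 m[φ1→R] = [1, 1, 1, 3]
r6 m[φ2→B] = [5, 9, 6, 5]
r6 m[B→φ0] = [5, 9, 6, 5]
r6 m[B→φ2] = [6, 2, 3, 1]
r6 m[N→φ1] = [0, 0, 0, 0]
r6 m[R→φ0] = [1, 1, 1, 3]
r6 m[R→φ1] = [5, 10, 5, 10]
fixed point reached at round 6
b[R] = ⊗ incoming = [6, 11, 6, 13]

b[R] = [6, 11, 6, 13]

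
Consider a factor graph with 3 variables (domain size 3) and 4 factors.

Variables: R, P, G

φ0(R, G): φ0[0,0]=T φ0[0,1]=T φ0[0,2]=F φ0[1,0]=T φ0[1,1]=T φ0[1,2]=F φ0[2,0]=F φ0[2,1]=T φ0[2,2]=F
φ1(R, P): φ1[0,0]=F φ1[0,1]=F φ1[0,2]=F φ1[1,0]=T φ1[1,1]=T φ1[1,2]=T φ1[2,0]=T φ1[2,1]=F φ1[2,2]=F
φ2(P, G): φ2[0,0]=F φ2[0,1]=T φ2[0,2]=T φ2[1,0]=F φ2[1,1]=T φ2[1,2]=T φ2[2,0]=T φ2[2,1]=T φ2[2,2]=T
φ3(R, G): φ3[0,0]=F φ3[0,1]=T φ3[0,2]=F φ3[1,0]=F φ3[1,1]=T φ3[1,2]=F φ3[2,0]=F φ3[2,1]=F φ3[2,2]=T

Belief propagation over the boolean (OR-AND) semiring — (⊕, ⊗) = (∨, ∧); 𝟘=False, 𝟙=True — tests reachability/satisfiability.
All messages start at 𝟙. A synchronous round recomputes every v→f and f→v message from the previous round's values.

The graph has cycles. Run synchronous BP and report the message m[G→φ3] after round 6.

init: all messages = 𝟙 over 3 values
r1 m[φ0→R] = [T, T, T]
r1 m[φ0→G] = [T, T, F]
r1 m[φ1→R] = [F, T, T]
r1 m[φ1→P] = [T, T, T]
r1 m[φ2→P] = [T, T, T]
r1 m[φ2→G] = [T, T, T]
r1 m[φ3→R] = [T, T, T]
r1 m[φ3→G] = [F, T, T]
r1 m[R→φ0] = [T, T, T]
r1 m[R→φ1] = [T, T, T]
r1 m[R→φ3] = [T, T, T]
r1 m[P→φ1] = [T, T, T]
r1 m[P→φ2] = [T, T, T]
r1 m[G→φ0] = [T, T, T]
r1 m[G→φ2] = [T, T, T]
r1 m[G→φ3] = [T, T, T]
r2 m[φ0→R] = [T, T, T]
r2 m[φ0→G] = [T, T, F]
r2 m[φ1→R] = [F, T, T]
r2 m[φ1→P] = [T, T, T]
r2 m[φ2→P] = [T, T, T]
r2 m[φ2→G] = [T, T, T]
r2 m[φ3→R] = [T, T, T]
r2 m[φ3→G] = [F, T, T]
r2 m[R→φ0] = [F, T, T]
r2 m[R→φ1] = [T, T, T]
r2 m[R→φ3] = [F, T, T]
r2 m[P→φ1] = [T, T, T]
r2 m[P→φ2] = [T, T, T]
r2 m[G→φ0] = [F, T, T]
r2 m[G→φ2] = [F, T, F]
r2 m[G→φ3] = [T, T, F]
r3 m[φ0→R] = [T, T, T]
r3 m[φ0→G] = [T, T, F]
r3 m[φ1→R] = [F, T, T]
r3 m[φ1→P] = [T, T, T]
r3 m[φ2→P] = [T, T, T]
r3 m[φ2→G] = [T, T, T]
r3 m[φ3→R] = [T, T, F]
r3 m[φ3→G] = [F, T, T]
r3 m[R→φ0] = [F, T, T]
r3 m[R→φ1] = [T, T, T]
r3 m[R→φ3] = [F, T, T]
r3 m[P→φ1] = [T, T, T]
r3 m[P→φ2] = [T, T, T]
r3 m[G→φ0] = [F, T, T]
r3 m[G→φ2] = [F, T, F]
r3 m[G→φ3] = [T, T, F]
r4 m[φ0→R] = [T, T, T]
r4 m[φ0→G] = [T, T, F]
r4 m[φ1→R] = [F, T, T]
r4 m[φ1→P] = [T, T, T]
r4 m[φ2→P] = [T, T, T]
r4 m[φ2→G] = [T, T, T]
r4 m[φ3→R] = [T, T, F]
r4 m[φ3→G] = [F, T, T]
r4 m[R→φ0] = [F, T, F]
r4 m[R→φ1] = [T, T, F]
r4 m[R→φ3] = [F, T, T]
r4 m[P→φ1] = [T, T, T]
r4 m[P→φ2] = [T, T, T]
r4 m[G→φ0] = [F, T, T]
r4 m[G→φ2] = [F, T, F]
r4 m[G→φ3] = [T, T, F]
r5 m[φ0→R] = [T, T, T]
r5 m[φ0→G] = [T, T, F]
r5 m[φ1→R] = [F, T, T]
r5 m[φ1→P] = [T, T, T]
r5 m[φ2→P] = [T, T, T]
r5 m[φ2→G] = [T, T, T]
r5 m[φ3→R] = [T, T, F]
r5 m[φ3→G] = [F, T, T]
r5 m[R→φ0] = [F, T, F]
r5 m[R→φ1] = [T, T, F]
r5 m[R→φ3] = [F, T, T]
r5 m[P→φ1] = [T, T, T]
r5 m[P→φ2] = [T, T, T]
r5 m[G→φ0] = [F, T, T]
r5 m[G→φ2] = [F, T, F]
r5 m[G→φ3] = [T, T, F]
r6 m[φ0→R] = [T, T, T]
r6 m[φ0→G] = [T, T, F]
r6 m[φ1→R] = [F, T, T]
r6 m[φ1→P] = [T, T, T]
r6 m[φ2→P] = [T, T, T]
r6 m[φ2→G] = [T, T, T]
r6 m[φ3→R] = [T, T, F]
r6 m[φ3→G] = [F, T, T]
r6 m[R→φ0] = [F, T, F]
r6 m[R→φ1] = [T, T, F]
r6 m[R→φ3] = [F, T, T]
r6 m[P→φ1] = [T, T, T]
r6 m[P→φ2] = [T, T, T]
r6 m[G→φ0] = [F, T, T]
r6 m[G→φ2] = [F, T, F]
r6 m[G→φ3] = [T, T, F]
fixed point reached at round 5

message @ round 6 = [T, T, F]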